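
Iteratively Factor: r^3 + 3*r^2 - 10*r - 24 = (r + 2)*(r^2 + r - 12) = (r + 2)*(r + 4)*(r - 3)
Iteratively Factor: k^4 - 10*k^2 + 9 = (k - 3)*(k^3 + 3*k^2 - k - 3) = (k - 3)*(k + 3)*(k^2 - 1) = (k - 3)*(k - 1)*(k + 3)*(k + 1)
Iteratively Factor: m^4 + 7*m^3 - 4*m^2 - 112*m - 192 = (m - 4)*(m^3 + 11*m^2 + 40*m + 48) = (m - 4)*(m + 3)*(m^2 + 8*m + 16) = (m - 4)*(m + 3)*(m + 4)*(m + 4)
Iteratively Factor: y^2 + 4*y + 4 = (y + 2)*(y + 2)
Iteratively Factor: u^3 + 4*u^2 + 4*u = (u + 2)*(u^2 + 2*u) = u*(u + 2)*(u + 2)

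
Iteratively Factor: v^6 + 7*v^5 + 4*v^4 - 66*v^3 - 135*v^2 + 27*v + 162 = (v + 3)*(v^5 + 4*v^4 - 8*v^3 - 42*v^2 - 9*v + 54) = (v + 3)^2*(v^4 + v^3 - 11*v^2 - 9*v + 18) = (v + 3)^3*(v^3 - 2*v^2 - 5*v + 6) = (v - 3)*(v + 3)^3*(v^2 + v - 2) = (v - 3)*(v + 2)*(v + 3)^3*(v - 1)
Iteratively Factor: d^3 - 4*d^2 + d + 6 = (d + 1)*(d^2 - 5*d + 6) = (d - 2)*(d + 1)*(d - 3)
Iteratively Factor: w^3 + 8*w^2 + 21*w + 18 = (w + 3)*(w^2 + 5*w + 6) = (w + 3)^2*(w + 2)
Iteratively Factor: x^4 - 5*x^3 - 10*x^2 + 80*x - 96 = (x - 3)*(x^3 - 2*x^2 - 16*x + 32) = (x - 3)*(x - 2)*(x^2 - 16) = (x - 3)*(x - 2)*(x + 4)*(x - 4)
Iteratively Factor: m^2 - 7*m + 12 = (m - 4)*(m - 3)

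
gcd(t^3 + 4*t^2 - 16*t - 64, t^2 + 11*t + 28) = t + 4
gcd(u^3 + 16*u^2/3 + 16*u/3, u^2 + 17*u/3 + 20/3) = u + 4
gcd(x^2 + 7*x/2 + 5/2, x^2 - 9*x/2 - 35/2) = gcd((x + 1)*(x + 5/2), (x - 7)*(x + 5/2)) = x + 5/2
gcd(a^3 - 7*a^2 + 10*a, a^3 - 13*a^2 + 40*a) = a^2 - 5*a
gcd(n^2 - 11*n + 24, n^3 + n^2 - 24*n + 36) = n - 3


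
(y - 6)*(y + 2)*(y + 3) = y^3 - y^2 - 24*y - 36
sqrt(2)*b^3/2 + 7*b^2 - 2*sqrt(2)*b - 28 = (b - 2)*(b + 7*sqrt(2))*(sqrt(2)*b/2 + sqrt(2))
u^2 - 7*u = u*(u - 7)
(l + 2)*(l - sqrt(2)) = l^2 - sqrt(2)*l + 2*l - 2*sqrt(2)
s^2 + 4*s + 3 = (s + 1)*(s + 3)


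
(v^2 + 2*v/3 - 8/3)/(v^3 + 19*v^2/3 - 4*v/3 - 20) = (3*v - 4)/(3*v^2 + 13*v - 30)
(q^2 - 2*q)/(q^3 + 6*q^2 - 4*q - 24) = q/(q^2 + 8*q + 12)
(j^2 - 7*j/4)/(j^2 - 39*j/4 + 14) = j/(j - 8)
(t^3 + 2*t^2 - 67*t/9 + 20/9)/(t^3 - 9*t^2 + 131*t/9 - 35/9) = (t + 4)/(t - 7)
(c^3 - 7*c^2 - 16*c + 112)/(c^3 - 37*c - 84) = (c - 4)/(c + 3)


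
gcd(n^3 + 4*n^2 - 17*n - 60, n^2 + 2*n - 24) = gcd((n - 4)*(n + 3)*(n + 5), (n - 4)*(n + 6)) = n - 4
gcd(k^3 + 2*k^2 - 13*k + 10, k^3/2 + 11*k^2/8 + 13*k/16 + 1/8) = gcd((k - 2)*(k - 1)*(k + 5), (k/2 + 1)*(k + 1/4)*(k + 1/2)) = 1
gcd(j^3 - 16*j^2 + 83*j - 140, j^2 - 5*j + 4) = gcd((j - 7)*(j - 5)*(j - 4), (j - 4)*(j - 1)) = j - 4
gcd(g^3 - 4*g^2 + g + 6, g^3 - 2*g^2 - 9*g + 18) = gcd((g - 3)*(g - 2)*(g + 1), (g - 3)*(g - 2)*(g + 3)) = g^2 - 5*g + 6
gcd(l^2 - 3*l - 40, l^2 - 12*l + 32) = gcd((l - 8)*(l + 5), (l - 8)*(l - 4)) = l - 8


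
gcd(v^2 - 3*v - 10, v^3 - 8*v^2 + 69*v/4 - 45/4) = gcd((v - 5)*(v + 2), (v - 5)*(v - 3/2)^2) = v - 5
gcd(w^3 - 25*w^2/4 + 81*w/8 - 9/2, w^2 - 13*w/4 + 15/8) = w - 3/4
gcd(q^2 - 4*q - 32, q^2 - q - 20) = q + 4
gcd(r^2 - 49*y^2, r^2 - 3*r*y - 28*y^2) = -r + 7*y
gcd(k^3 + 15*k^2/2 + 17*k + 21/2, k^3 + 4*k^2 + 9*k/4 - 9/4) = k + 3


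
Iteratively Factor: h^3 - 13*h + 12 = (h + 4)*(h^2 - 4*h + 3) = (h - 1)*(h + 4)*(h - 3)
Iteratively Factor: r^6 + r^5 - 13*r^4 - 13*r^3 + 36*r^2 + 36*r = (r - 2)*(r^5 + 3*r^4 - 7*r^3 - 27*r^2 - 18*r) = (r - 2)*(r + 2)*(r^4 + r^3 - 9*r^2 - 9*r) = (r - 2)*(r + 1)*(r + 2)*(r^3 - 9*r) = (r - 3)*(r - 2)*(r + 1)*(r + 2)*(r^2 + 3*r) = r*(r - 3)*(r - 2)*(r + 1)*(r + 2)*(r + 3)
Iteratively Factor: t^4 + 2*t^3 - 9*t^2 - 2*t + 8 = (t + 4)*(t^3 - 2*t^2 - t + 2) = (t - 1)*(t + 4)*(t^2 - t - 2) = (t - 1)*(t + 1)*(t + 4)*(t - 2)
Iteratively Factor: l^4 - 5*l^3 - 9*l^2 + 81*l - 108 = (l + 4)*(l^3 - 9*l^2 + 27*l - 27) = (l - 3)*(l + 4)*(l^2 - 6*l + 9) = (l - 3)^2*(l + 4)*(l - 3)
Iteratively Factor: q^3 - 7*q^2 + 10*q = (q - 2)*(q^2 - 5*q) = (q - 5)*(q - 2)*(q)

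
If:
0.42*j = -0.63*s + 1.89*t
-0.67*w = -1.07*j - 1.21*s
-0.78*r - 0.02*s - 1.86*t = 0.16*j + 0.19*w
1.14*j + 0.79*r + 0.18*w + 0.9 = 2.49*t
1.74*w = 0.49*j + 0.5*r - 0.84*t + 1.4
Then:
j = -0.34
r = -0.37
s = 0.60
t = 0.12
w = 0.54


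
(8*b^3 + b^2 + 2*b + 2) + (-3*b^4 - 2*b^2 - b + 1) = -3*b^4 + 8*b^3 - b^2 + b + 3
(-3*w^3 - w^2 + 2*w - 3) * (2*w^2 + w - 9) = -6*w^5 - 5*w^4 + 30*w^3 + 5*w^2 - 21*w + 27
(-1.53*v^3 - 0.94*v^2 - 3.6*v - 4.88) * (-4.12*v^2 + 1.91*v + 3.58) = 6.3036*v^5 + 0.9505*v^4 + 7.5592*v^3 + 9.8644*v^2 - 22.2088*v - 17.4704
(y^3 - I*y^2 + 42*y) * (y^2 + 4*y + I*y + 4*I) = y^5 + 4*y^4 + 43*y^3 + 172*y^2 + 42*I*y^2 + 168*I*y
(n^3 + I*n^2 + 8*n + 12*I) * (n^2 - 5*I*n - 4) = n^5 - 4*I*n^4 + 9*n^3 - 32*I*n^2 + 28*n - 48*I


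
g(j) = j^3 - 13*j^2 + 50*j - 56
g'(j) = 3*j^2 - 26*j + 50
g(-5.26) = -824.21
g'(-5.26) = 269.76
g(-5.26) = -824.21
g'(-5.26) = 269.76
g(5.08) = -6.39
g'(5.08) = -4.66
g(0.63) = -29.41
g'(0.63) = 34.81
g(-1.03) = -122.38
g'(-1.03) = 79.96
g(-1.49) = -162.67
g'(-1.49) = 95.40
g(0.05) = -53.53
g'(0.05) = 48.71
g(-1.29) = -144.28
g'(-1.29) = 88.53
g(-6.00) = -1040.00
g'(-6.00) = 314.00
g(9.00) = 70.00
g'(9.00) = 59.00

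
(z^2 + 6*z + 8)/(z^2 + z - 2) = (z + 4)/(z - 1)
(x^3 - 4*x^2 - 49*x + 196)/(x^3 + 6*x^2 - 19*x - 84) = (x - 7)/(x + 3)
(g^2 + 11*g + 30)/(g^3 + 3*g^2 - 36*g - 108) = (g + 5)/(g^2 - 3*g - 18)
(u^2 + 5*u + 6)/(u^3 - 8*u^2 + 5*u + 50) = (u + 3)/(u^2 - 10*u + 25)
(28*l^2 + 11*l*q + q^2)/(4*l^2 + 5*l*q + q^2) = (7*l + q)/(l + q)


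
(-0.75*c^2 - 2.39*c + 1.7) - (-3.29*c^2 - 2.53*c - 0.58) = 2.54*c^2 + 0.14*c + 2.28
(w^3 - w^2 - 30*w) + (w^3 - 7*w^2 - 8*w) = 2*w^3 - 8*w^2 - 38*w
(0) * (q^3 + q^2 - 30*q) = 0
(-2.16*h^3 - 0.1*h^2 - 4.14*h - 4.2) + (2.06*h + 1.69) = -2.16*h^3 - 0.1*h^2 - 2.08*h - 2.51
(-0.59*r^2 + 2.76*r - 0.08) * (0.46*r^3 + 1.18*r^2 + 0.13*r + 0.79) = -0.2714*r^5 + 0.5734*r^4 + 3.1433*r^3 - 0.2017*r^2 + 2.17*r - 0.0632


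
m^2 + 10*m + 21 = (m + 3)*(m + 7)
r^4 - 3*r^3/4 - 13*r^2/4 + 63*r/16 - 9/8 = (r - 3/2)*(r - 3/4)*(r - 1/2)*(r + 2)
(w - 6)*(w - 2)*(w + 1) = w^3 - 7*w^2 + 4*w + 12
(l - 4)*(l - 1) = l^2 - 5*l + 4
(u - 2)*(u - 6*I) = u^2 - 2*u - 6*I*u + 12*I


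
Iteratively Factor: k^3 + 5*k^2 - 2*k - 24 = (k - 2)*(k^2 + 7*k + 12) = (k - 2)*(k + 4)*(k + 3)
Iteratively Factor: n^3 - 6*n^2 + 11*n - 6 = (n - 1)*(n^2 - 5*n + 6) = (n - 3)*(n - 1)*(n - 2)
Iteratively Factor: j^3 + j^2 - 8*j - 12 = (j + 2)*(j^2 - j - 6) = (j + 2)^2*(j - 3)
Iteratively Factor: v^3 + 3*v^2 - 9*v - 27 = (v + 3)*(v^2 - 9) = (v + 3)^2*(v - 3)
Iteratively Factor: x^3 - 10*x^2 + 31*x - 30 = (x - 5)*(x^2 - 5*x + 6) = (x - 5)*(x - 2)*(x - 3)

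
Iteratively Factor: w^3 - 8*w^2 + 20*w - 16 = (w - 2)*(w^2 - 6*w + 8) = (w - 4)*(w - 2)*(w - 2)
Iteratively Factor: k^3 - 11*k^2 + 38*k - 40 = (k - 5)*(k^2 - 6*k + 8) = (k - 5)*(k - 4)*(k - 2)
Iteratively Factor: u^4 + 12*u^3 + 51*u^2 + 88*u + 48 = (u + 1)*(u^3 + 11*u^2 + 40*u + 48) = (u + 1)*(u + 4)*(u^2 + 7*u + 12) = (u + 1)*(u + 3)*(u + 4)*(u + 4)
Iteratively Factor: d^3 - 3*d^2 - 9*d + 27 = (d + 3)*(d^2 - 6*d + 9) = (d - 3)*(d + 3)*(d - 3)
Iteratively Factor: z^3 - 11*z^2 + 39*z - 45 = (z - 5)*(z^2 - 6*z + 9) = (z - 5)*(z - 3)*(z - 3)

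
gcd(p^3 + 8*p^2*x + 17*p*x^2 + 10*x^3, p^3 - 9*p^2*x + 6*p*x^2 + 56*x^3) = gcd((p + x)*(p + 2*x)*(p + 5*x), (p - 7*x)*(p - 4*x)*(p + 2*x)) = p + 2*x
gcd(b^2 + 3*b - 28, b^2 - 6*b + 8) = b - 4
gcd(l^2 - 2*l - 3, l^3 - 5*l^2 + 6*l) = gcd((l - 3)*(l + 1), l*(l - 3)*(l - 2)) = l - 3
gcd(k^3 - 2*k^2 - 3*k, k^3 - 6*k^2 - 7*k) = k^2 + k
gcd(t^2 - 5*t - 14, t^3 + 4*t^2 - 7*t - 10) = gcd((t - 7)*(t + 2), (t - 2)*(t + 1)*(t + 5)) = 1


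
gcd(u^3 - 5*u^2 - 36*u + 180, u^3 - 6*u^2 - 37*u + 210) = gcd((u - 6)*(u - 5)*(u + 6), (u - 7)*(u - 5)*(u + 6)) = u^2 + u - 30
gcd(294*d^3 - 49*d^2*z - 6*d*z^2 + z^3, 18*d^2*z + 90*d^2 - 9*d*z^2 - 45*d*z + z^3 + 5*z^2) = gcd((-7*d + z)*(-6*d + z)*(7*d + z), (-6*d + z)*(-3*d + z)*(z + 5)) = -6*d + z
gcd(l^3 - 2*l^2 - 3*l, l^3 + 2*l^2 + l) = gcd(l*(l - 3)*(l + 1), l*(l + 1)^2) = l^2 + l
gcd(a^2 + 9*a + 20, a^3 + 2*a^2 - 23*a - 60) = a + 4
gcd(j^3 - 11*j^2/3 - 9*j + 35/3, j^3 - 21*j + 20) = j - 1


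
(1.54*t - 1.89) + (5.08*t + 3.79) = 6.62*t + 1.9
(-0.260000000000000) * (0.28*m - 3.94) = 1.0244 - 0.0728*m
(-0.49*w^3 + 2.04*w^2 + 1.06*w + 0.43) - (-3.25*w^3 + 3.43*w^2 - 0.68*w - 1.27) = 2.76*w^3 - 1.39*w^2 + 1.74*w + 1.7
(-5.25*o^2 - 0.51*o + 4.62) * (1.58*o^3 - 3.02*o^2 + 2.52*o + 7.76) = -8.295*o^5 + 15.0492*o^4 - 4.3902*o^3 - 55.9776*o^2 + 7.6848*o + 35.8512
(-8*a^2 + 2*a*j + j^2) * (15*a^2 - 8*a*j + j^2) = -120*a^4 + 94*a^3*j - 9*a^2*j^2 - 6*a*j^3 + j^4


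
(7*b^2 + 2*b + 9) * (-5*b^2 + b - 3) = -35*b^4 - 3*b^3 - 64*b^2 + 3*b - 27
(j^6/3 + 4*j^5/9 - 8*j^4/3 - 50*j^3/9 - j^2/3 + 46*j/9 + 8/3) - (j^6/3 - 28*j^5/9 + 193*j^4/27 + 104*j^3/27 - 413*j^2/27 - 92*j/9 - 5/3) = 32*j^5/9 - 265*j^4/27 - 254*j^3/27 + 404*j^2/27 + 46*j/3 + 13/3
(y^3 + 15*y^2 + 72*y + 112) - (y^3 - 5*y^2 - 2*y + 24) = 20*y^2 + 74*y + 88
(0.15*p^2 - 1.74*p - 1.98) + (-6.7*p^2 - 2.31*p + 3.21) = -6.55*p^2 - 4.05*p + 1.23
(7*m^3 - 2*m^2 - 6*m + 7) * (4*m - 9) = 28*m^4 - 71*m^3 - 6*m^2 + 82*m - 63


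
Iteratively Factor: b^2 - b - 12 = (b + 3)*(b - 4)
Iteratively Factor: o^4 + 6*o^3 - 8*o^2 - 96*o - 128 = (o + 4)*(o^3 + 2*o^2 - 16*o - 32) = (o + 2)*(o + 4)*(o^2 - 16) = (o - 4)*(o + 2)*(o + 4)*(o + 4)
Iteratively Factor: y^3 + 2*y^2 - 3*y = (y)*(y^2 + 2*y - 3) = y*(y + 3)*(y - 1)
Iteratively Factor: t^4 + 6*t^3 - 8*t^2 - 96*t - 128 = (t - 4)*(t^3 + 10*t^2 + 32*t + 32) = (t - 4)*(t + 4)*(t^2 + 6*t + 8) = (t - 4)*(t + 2)*(t + 4)*(t + 4)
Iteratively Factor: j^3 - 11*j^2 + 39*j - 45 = (j - 3)*(j^2 - 8*j + 15) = (j - 3)^2*(j - 5)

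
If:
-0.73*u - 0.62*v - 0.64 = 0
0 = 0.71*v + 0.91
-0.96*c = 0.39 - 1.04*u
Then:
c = -0.18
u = 0.21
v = -1.28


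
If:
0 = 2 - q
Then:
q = 2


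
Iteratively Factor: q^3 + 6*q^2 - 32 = (q + 4)*(q^2 + 2*q - 8) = (q + 4)^2*(q - 2)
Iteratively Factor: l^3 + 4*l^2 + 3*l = (l + 3)*(l^2 + l) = l*(l + 3)*(l + 1)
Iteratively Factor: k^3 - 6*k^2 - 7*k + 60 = (k - 4)*(k^2 - 2*k - 15) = (k - 5)*(k - 4)*(k + 3)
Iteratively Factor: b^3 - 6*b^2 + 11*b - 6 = (b - 3)*(b^2 - 3*b + 2) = (b - 3)*(b - 1)*(b - 2)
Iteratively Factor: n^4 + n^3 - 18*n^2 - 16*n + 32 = (n - 4)*(n^3 + 5*n^2 + 2*n - 8) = (n - 4)*(n + 4)*(n^2 + n - 2) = (n - 4)*(n + 2)*(n + 4)*(n - 1)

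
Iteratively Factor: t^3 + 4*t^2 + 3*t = (t)*(t^2 + 4*t + 3) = t*(t + 1)*(t + 3)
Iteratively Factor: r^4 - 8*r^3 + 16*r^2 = (r - 4)*(r^3 - 4*r^2) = r*(r - 4)*(r^2 - 4*r) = r^2*(r - 4)*(r - 4)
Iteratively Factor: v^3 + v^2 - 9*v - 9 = (v + 1)*(v^2 - 9) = (v - 3)*(v + 1)*(v + 3)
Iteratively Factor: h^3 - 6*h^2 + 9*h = (h - 3)*(h^2 - 3*h) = h*(h - 3)*(h - 3)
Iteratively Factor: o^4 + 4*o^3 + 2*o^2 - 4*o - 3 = (o + 1)*(o^3 + 3*o^2 - o - 3) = (o + 1)^2*(o^2 + 2*o - 3) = (o + 1)^2*(o + 3)*(o - 1)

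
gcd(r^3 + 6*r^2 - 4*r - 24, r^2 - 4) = r^2 - 4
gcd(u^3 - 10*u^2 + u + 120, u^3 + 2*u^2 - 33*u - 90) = u + 3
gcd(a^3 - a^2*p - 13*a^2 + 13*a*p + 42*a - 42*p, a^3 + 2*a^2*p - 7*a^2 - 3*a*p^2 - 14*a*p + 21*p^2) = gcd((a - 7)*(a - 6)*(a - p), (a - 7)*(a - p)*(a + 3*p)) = -a^2 + a*p + 7*a - 7*p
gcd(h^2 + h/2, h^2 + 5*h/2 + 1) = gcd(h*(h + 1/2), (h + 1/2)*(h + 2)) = h + 1/2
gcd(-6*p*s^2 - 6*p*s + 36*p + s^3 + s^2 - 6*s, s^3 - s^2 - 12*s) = s + 3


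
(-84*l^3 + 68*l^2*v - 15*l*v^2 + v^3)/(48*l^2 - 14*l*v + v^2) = (14*l^2 - 9*l*v + v^2)/(-8*l + v)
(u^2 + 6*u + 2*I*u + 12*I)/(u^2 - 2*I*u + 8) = (u + 6)/(u - 4*I)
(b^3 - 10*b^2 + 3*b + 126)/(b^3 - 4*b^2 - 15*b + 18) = (b - 7)/(b - 1)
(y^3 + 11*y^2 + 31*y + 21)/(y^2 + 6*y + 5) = (y^2 + 10*y + 21)/(y + 5)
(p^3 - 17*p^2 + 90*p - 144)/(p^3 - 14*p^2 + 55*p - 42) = (p^2 - 11*p + 24)/(p^2 - 8*p + 7)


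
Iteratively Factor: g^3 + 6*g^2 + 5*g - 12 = (g + 4)*(g^2 + 2*g - 3) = (g - 1)*(g + 4)*(g + 3)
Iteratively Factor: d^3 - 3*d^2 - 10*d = (d + 2)*(d^2 - 5*d) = d*(d + 2)*(d - 5)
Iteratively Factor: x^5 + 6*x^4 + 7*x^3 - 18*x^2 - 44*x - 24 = (x - 2)*(x^4 + 8*x^3 + 23*x^2 + 28*x + 12) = (x - 2)*(x + 2)*(x^3 + 6*x^2 + 11*x + 6) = (x - 2)*(x + 2)*(x + 3)*(x^2 + 3*x + 2) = (x - 2)*(x + 1)*(x + 2)*(x + 3)*(x + 2)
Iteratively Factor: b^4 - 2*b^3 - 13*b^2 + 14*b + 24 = (b + 1)*(b^3 - 3*b^2 - 10*b + 24) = (b + 1)*(b + 3)*(b^2 - 6*b + 8) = (b - 4)*(b + 1)*(b + 3)*(b - 2)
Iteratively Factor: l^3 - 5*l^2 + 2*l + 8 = (l + 1)*(l^2 - 6*l + 8) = (l - 4)*(l + 1)*(l - 2)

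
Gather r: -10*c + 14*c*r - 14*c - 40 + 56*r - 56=-24*c + r*(14*c + 56) - 96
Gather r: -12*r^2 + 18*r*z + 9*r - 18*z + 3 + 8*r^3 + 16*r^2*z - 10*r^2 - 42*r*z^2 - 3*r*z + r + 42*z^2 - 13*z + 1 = 8*r^3 + r^2*(16*z - 22) + r*(-42*z^2 + 15*z + 10) + 42*z^2 - 31*z + 4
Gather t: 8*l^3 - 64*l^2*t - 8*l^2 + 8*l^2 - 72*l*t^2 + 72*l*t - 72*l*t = 8*l^3 - 64*l^2*t - 72*l*t^2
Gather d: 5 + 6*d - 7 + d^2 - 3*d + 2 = d^2 + 3*d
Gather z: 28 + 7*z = 7*z + 28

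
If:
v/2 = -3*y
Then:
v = -6*y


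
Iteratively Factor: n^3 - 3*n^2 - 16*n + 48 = (n + 4)*(n^2 - 7*n + 12) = (n - 4)*(n + 4)*(n - 3)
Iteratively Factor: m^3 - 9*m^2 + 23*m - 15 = (m - 5)*(m^2 - 4*m + 3) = (m - 5)*(m - 3)*(m - 1)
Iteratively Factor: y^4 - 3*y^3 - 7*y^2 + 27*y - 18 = (y - 1)*(y^3 - 2*y^2 - 9*y + 18) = (y - 2)*(y - 1)*(y^2 - 9) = (y - 3)*(y - 2)*(y - 1)*(y + 3)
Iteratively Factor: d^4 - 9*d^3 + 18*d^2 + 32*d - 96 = (d - 3)*(d^3 - 6*d^2 + 32) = (d - 4)*(d - 3)*(d^2 - 2*d - 8) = (d - 4)*(d - 3)*(d + 2)*(d - 4)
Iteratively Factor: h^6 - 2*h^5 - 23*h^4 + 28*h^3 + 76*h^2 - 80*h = (h - 1)*(h^5 - h^4 - 24*h^3 + 4*h^2 + 80*h) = (h - 1)*(h + 2)*(h^4 - 3*h^3 - 18*h^2 + 40*h) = (h - 1)*(h + 2)*(h + 4)*(h^3 - 7*h^2 + 10*h) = h*(h - 1)*(h + 2)*(h + 4)*(h^2 - 7*h + 10) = h*(h - 5)*(h - 1)*(h + 2)*(h + 4)*(h - 2)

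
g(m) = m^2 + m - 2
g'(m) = 2*m + 1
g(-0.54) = -2.25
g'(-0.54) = -0.08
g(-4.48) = 13.59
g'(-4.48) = -7.96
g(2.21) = 5.09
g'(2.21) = 5.42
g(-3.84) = 8.91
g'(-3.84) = -6.68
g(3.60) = 14.56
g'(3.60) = 8.20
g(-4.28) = 12.04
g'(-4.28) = -7.56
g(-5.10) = 18.91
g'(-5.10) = -9.20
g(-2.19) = 0.61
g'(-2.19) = -3.38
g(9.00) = 88.00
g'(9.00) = 19.00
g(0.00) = -2.00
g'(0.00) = 1.00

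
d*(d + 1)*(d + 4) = d^3 + 5*d^2 + 4*d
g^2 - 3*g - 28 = (g - 7)*(g + 4)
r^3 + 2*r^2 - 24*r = r*(r - 4)*(r + 6)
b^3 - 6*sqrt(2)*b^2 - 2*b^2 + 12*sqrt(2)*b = b*(b - 2)*(b - 6*sqrt(2))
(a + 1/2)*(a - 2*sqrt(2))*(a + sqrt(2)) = a^3 - sqrt(2)*a^2 + a^2/2 - 4*a - sqrt(2)*a/2 - 2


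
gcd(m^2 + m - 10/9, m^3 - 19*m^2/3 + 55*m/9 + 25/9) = 1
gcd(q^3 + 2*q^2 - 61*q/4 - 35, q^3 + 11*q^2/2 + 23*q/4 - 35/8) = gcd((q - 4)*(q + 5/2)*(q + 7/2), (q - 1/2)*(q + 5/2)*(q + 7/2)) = q^2 + 6*q + 35/4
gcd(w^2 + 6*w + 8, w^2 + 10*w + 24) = w + 4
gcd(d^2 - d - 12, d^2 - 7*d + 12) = d - 4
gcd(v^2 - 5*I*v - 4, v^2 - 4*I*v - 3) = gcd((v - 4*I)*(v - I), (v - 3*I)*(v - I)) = v - I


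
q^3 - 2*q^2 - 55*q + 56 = (q - 8)*(q - 1)*(q + 7)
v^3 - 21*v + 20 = (v - 4)*(v - 1)*(v + 5)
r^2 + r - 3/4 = (r - 1/2)*(r + 3/2)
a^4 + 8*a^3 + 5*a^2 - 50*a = a*(a - 2)*(a + 5)^2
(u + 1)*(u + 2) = u^2 + 3*u + 2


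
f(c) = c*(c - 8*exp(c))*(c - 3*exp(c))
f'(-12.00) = 431.99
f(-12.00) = -1728.01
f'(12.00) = 15893172507483.54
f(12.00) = 7628609371533.31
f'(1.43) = 1398.31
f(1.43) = 508.21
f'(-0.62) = 4.55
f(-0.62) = -6.82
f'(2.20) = 9653.25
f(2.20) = 3830.76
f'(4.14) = 860941.74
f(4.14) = 380125.54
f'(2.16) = 8757.01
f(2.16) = 3462.84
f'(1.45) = 1472.82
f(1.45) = 536.91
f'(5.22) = 9313544.27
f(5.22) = 4229369.21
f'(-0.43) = 6.81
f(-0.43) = -5.77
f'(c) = c*(1 - 8*exp(c))*(c - 3*exp(c)) + c*(1 - 3*exp(c))*(c - 8*exp(c)) + (c - 8*exp(c))*(c - 3*exp(c)) = -11*c^2*exp(c) + 3*c^2 + 48*c*exp(2*c) - 22*c*exp(c) + 24*exp(2*c)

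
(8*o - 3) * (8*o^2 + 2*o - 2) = 64*o^3 - 8*o^2 - 22*o + 6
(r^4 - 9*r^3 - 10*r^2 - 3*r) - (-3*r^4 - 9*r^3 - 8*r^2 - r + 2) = 4*r^4 - 2*r^2 - 2*r - 2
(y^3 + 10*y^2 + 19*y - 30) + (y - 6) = y^3 + 10*y^2 + 20*y - 36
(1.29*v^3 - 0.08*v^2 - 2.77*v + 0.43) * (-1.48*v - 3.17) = -1.9092*v^4 - 3.9709*v^3 + 4.3532*v^2 + 8.1445*v - 1.3631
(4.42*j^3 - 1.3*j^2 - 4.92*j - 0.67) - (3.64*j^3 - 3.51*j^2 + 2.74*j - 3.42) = 0.78*j^3 + 2.21*j^2 - 7.66*j + 2.75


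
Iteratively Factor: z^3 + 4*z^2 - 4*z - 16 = (z - 2)*(z^2 + 6*z + 8) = (z - 2)*(z + 2)*(z + 4)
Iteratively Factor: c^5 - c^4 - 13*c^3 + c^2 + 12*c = (c)*(c^4 - c^3 - 13*c^2 + c + 12) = c*(c - 1)*(c^3 - 13*c - 12) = c*(c - 4)*(c - 1)*(c^2 + 4*c + 3) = c*(c - 4)*(c - 1)*(c + 3)*(c + 1)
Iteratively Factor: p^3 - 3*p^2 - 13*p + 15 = (p - 1)*(p^2 - 2*p - 15) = (p - 5)*(p - 1)*(p + 3)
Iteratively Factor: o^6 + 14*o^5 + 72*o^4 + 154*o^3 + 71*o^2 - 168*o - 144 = (o + 3)*(o^5 + 11*o^4 + 39*o^3 + 37*o^2 - 40*o - 48) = (o + 3)^2*(o^4 + 8*o^3 + 15*o^2 - 8*o - 16) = (o - 1)*(o + 3)^2*(o^3 + 9*o^2 + 24*o + 16) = (o - 1)*(o + 1)*(o + 3)^2*(o^2 + 8*o + 16) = (o - 1)*(o + 1)*(o + 3)^2*(o + 4)*(o + 4)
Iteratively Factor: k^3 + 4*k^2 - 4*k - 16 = (k - 2)*(k^2 + 6*k + 8) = (k - 2)*(k + 2)*(k + 4)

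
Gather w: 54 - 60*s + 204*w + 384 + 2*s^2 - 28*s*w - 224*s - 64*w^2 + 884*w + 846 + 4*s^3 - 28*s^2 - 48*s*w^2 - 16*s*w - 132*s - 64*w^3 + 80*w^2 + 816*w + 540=4*s^3 - 26*s^2 - 416*s - 64*w^3 + w^2*(16 - 48*s) + w*(1904 - 44*s) + 1824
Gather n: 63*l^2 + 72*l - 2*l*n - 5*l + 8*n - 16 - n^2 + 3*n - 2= 63*l^2 + 67*l - n^2 + n*(11 - 2*l) - 18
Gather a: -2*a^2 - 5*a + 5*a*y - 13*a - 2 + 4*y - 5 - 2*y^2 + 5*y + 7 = -2*a^2 + a*(5*y - 18) - 2*y^2 + 9*y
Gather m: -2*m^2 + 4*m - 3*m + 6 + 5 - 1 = -2*m^2 + m + 10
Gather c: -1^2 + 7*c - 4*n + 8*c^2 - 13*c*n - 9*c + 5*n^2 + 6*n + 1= 8*c^2 + c*(-13*n - 2) + 5*n^2 + 2*n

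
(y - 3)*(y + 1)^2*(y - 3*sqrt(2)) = y^4 - 3*sqrt(2)*y^3 - y^3 - 5*y^2 + 3*sqrt(2)*y^2 - 3*y + 15*sqrt(2)*y + 9*sqrt(2)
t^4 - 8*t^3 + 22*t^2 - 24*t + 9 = (t - 3)^2*(t - 1)^2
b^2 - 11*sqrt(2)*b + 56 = (b - 7*sqrt(2))*(b - 4*sqrt(2))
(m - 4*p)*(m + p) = m^2 - 3*m*p - 4*p^2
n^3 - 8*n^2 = n^2*(n - 8)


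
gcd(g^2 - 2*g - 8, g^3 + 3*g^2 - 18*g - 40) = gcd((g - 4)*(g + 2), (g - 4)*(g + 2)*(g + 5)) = g^2 - 2*g - 8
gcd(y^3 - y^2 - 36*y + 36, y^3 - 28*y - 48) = y - 6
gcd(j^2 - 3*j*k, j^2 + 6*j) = j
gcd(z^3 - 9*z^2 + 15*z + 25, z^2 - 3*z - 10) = z - 5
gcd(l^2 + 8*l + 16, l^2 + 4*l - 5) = 1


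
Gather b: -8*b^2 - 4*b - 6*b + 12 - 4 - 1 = -8*b^2 - 10*b + 7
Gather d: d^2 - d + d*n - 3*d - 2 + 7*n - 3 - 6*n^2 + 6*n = d^2 + d*(n - 4) - 6*n^2 + 13*n - 5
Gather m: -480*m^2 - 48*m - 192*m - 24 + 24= -480*m^2 - 240*m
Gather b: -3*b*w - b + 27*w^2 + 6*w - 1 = b*(-3*w - 1) + 27*w^2 + 6*w - 1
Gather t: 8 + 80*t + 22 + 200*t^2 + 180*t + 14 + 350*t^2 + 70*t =550*t^2 + 330*t + 44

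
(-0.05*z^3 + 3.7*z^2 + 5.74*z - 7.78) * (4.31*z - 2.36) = -0.2155*z^4 + 16.065*z^3 + 16.0074*z^2 - 47.0782*z + 18.3608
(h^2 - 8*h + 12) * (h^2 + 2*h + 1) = h^4 - 6*h^3 - 3*h^2 + 16*h + 12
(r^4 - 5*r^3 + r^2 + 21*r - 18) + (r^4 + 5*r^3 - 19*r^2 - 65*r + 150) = 2*r^4 - 18*r^2 - 44*r + 132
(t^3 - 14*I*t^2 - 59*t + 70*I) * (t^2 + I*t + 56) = t^5 - 13*I*t^4 + 11*t^3 - 773*I*t^2 - 3374*t + 3920*I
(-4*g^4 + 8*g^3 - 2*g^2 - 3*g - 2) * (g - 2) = -4*g^5 + 16*g^4 - 18*g^3 + g^2 + 4*g + 4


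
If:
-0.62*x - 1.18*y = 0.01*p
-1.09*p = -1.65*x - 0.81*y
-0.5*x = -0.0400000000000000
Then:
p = 0.09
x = 0.08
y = -0.04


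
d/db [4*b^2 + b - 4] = 8*b + 1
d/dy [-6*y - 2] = -6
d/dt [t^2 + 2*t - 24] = 2*t + 2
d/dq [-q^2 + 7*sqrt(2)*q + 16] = -2*q + 7*sqrt(2)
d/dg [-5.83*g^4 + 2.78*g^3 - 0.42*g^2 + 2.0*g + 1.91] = -23.32*g^3 + 8.34*g^2 - 0.84*g + 2.0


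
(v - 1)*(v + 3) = v^2 + 2*v - 3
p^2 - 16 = (p - 4)*(p + 4)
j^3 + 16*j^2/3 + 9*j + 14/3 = (j + 1)*(j + 2)*(j + 7/3)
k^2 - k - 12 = (k - 4)*(k + 3)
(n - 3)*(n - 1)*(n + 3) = n^3 - n^2 - 9*n + 9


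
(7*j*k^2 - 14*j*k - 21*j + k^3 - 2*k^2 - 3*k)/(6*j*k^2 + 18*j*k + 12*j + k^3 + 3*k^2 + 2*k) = (7*j*k - 21*j + k^2 - 3*k)/(6*j*k + 12*j + k^2 + 2*k)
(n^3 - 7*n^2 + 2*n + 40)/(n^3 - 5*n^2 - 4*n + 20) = (n - 4)/(n - 2)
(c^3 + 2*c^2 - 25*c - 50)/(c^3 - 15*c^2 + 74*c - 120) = (c^2 + 7*c + 10)/(c^2 - 10*c + 24)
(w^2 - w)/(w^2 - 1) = w/(w + 1)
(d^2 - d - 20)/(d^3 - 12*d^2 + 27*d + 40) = (d + 4)/(d^2 - 7*d - 8)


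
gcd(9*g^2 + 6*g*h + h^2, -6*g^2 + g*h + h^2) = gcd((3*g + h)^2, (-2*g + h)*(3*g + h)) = 3*g + h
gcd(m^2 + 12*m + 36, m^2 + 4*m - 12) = m + 6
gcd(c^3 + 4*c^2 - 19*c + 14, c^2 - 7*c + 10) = c - 2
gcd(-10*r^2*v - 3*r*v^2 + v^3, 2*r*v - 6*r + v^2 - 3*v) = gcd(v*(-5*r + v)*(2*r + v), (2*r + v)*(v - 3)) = 2*r + v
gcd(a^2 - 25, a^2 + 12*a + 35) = a + 5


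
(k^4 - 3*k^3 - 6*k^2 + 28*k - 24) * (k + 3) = k^5 - 15*k^3 + 10*k^2 + 60*k - 72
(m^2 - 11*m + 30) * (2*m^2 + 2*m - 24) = 2*m^4 - 20*m^3 + 14*m^2 + 324*m - 720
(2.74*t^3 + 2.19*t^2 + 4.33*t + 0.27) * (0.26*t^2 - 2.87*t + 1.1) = 0.7124*t^5 - 7.2944*t^4 - 2.1455*t^3 - 9.9479*t^2 + 3.9881*t + 0.297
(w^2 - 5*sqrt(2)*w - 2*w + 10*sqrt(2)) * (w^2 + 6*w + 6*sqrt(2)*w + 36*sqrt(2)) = w^4 + sqrt(2)*w^3 + 4*w^3 - 72*w^2 + 4*sqrt(2)*w^2 - 240*w - 12*sqrt(2)*w + 720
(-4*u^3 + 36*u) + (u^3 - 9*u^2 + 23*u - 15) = -3*u^3 - 9*u^2 + 59*u - 15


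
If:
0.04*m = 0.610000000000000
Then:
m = 15.25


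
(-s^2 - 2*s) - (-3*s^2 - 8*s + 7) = 2*s^2 + 6*s - 7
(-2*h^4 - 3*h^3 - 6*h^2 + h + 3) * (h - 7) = -2*h^5 + 11*h^4 + 15*h^3 + 43*h^2 - 4*h - 21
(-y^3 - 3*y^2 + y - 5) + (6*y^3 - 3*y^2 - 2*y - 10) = 5*y^3 - 6*y^2 - y - 15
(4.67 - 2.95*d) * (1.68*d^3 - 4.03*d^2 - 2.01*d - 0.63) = -4.956*d^4 + 19.7341*d^3 - 12.8906*d^2 - 7.5282*d - 2.9421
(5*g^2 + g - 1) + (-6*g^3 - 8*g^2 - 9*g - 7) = -6*g^3 - 3*g^2 - 8*g - 8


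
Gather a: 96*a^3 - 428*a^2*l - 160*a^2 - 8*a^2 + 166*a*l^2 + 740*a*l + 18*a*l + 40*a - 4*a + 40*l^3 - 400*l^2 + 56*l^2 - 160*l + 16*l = 96*a^3 + a^2*(-428*l - 168) + a*(166*l^2 + 758*l + 36) + 40*l^3 - 344*l^2 - 144*l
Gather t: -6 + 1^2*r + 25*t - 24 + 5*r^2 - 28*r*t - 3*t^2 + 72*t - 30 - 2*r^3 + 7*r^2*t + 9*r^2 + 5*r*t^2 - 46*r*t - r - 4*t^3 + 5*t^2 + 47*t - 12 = -2*r^3 + 14*r^2 - 4*t^3 + t^2*(5*r + 2) + t*(7*r^2 - 74*r + 144) - 72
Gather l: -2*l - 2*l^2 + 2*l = -2*l^2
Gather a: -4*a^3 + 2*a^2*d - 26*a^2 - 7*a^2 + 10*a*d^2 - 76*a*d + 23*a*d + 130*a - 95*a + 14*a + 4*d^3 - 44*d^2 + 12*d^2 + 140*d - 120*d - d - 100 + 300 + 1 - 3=-4*a^3 + a^2*(2*d - 33) + a*(10*d^2 - 53*d + 49) + 4*d^3 - 32*d^2 + 19*d + 198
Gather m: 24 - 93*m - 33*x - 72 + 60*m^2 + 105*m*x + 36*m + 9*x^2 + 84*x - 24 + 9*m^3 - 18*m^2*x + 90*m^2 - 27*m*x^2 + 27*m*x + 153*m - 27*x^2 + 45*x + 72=9*m^3 + m^2*(150 - 18*x) + m*(-27*x^2 + 132*x + 96) - 18*x^2 + 96*x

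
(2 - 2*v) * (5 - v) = 2*v^2 - 12*v + 10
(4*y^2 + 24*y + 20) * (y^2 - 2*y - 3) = 4*y^4 + 16*y^3 - 40*y^2 - 112*y - 60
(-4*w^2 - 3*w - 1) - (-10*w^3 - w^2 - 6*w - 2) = 10*w^3 - 3*w^2 + 3*w + 1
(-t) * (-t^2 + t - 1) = t^3 - t^2 + t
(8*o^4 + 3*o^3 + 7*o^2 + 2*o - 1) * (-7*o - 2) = -56*o^5 - 37*o^4 - 55*o^3 - 28*o^2 + 3*o + 2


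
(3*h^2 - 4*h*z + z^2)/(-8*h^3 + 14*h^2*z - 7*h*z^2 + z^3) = (-3*h + z)/(8*h^2 - 6*h*z + z^2)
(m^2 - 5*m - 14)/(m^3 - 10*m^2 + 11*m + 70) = 1/(m - 5)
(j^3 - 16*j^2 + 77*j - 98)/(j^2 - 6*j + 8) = (j^2 - 14*j + 49)/(j - 4)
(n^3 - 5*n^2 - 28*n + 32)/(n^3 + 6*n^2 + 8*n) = (n^2 - 9*n + 8)/(n*(n + 2))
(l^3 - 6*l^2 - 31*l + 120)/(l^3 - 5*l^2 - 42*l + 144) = (l + 5)/(l + 6)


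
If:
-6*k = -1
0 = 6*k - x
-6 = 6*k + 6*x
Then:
No Solution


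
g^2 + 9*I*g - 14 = (g + 2*I)*(g + 7*I)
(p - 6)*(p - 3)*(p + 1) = p^3 - 8*p^2 + 9*p + 18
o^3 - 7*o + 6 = (o - 2)*(o - 1)*(o + 3)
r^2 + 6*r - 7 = (r - 1)*(r + 7)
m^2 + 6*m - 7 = (m - 1)*(m + 7)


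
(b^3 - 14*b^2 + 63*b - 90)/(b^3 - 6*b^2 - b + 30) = (b - 6)/(b + 2)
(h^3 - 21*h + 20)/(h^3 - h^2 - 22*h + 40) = (h - 1)/(h - 2)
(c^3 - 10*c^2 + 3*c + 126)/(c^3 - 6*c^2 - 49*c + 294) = (c + 3)/(c + 7)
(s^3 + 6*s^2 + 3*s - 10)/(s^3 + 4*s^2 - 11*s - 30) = (s - 1)/(s - 3)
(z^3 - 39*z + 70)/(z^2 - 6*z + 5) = (z^2 + 5*z - 14)/(z - 1)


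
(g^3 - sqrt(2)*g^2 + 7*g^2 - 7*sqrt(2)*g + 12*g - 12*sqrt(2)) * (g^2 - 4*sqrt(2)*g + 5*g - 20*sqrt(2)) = g^5 - 5*sqrt(2)*g^4 + 12*g^4 - 60*sqrt(2)*g^3 + 55*g^3 - 235*sqrt(2)*g^2 + 156*g^2 - 300*sqrt(2)*g + 376*g + 480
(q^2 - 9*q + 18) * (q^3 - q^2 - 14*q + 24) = q^5 - 10*q^4 + 13*q^3 + 132*q^2 - 468*q + 432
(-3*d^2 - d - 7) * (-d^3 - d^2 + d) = 3*d^5 + 4*d^4 + 5*d^3 + 6*d^2 - 7*d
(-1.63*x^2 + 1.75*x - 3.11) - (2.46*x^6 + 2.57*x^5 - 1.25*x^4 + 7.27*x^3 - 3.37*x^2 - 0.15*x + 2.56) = -2.46*x^6 - 2.57*x^5 + 1.25*x^4 - 7.27*x^3 + 1.74*x^2 + 1.9*x - 5.67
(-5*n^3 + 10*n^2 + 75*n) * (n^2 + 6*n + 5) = -5*n^5 - 20*n^4 + 110*n^3 + 500*n^2 + 375*n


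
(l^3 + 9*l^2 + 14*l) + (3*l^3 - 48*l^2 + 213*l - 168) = 4*l^3 - 39*l^2 + 227*l - 168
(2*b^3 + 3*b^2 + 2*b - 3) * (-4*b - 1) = -8*b^4 - 14*b^3 - 11*b^2 + 10*b + 3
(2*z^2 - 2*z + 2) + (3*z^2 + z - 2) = 5*z^2 - z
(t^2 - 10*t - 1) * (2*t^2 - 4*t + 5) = 2*t^4 - 24*t^3 + 43*t^2 - 46*t - 5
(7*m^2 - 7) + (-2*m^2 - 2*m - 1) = 5*m^2 - 2*m - 8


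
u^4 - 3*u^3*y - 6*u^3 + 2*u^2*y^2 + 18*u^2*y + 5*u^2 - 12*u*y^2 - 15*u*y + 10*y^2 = (u - 5)*(u - 1)*(u - 2*y)*(u - y)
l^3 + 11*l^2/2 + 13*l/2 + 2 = (l + 1/2)*(l + 1)*(l + 4)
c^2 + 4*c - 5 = (c - 1)*(c + 5)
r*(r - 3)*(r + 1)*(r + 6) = r^4 + 4*r^3 - 15*r^2 - 18*r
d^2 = d^2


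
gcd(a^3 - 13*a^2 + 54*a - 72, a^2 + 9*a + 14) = 1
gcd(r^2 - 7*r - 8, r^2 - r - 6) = 1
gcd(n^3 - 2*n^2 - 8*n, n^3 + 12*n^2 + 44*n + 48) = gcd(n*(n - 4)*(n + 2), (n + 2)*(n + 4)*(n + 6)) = n + 2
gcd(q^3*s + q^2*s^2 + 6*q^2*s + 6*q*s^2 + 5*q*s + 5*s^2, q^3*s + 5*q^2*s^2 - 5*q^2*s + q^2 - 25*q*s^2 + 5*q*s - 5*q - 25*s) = 1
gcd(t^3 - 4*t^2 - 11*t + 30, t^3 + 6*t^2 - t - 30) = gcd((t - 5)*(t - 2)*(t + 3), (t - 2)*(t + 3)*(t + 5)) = t^2 + t - 6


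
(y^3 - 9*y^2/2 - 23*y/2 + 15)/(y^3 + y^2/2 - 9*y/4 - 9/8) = 4*(2*y^3 - 9*y^2 - 23*y + 30)/(8*y^3 + 4*y^2 - 18*y - 9)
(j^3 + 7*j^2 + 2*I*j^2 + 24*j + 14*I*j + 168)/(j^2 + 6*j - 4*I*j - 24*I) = (j^2 + j*(7 + 6*I) + 42*I)/(j + 6)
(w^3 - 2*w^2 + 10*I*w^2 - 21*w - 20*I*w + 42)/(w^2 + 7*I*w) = w - 2 + 3*I - 6*I/w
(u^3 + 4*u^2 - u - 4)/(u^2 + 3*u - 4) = u + 1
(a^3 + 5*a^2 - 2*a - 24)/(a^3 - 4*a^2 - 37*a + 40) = (a^3 + 5*a^2 - 2*a - 24)/(a^3 - 4*a^2 - 37*a + 40)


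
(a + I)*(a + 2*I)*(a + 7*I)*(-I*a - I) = -I*a^4 + 10*a^3 - I*a^3 + 10*a^2 + 23*I*a^2 - 14*a + 23*I*a - 14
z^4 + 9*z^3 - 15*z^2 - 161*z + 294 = (z - 3)*(z - 2)*(z + 7)^2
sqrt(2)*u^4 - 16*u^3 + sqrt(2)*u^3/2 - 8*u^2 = u^2*(u - 8*sqrt(2))*(sqrt(2)*u + sqrt(2)/2)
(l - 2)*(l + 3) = l^2 + l - 6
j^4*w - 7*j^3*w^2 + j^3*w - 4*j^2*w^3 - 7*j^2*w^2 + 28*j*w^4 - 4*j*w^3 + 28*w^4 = (j - 7*w)*(j - 2*w)*(j + 2*w)*(j*w + w)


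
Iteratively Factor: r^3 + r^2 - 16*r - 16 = (r - 4)*(r^2 + 5*r + 4) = (r - 4)*(r + 1)*(r + 4)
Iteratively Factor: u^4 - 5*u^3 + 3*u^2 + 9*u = (u)*(u^3 - 5*u^2 + 3*u + 9) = u*(u - 3)*(u^2 - 2*u - 3) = u*(u - 3)*(u + 1)*(u - 3)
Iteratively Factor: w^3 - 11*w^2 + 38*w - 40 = (w - 4)*(w^2 - 7*w + 10) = (w - 4)*(w - 2)*(w - 5)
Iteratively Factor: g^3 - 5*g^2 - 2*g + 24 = (g - 3)*(g^2 - 2*g - 8) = (g - 3)*(g + 2)*(g - 4)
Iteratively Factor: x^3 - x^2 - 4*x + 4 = (x - 1)*(x^2 - 4) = (x - 1)*(x + 2)*(x - 2)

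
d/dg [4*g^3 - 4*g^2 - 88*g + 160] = 12*g^2 - 8*g - 88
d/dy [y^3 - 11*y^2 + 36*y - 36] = 3*y^2 - 22*y + 36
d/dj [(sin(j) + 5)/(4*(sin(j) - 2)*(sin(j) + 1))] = (-10*sin(j) + cos(j)^2 + 2)*cos(j)/(4*(sin(j) - 2)^2*(sin(j) + 1)^2)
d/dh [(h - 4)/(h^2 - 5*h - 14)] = (h^2 - 5*h - (h - 4)*(2*h - 5) - 14)/(-h^2 + 5*h + 14)^2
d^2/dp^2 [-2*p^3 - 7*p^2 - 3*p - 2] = -12*p - 14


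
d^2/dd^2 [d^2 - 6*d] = 2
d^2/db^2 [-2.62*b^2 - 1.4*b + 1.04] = -5.24000000000000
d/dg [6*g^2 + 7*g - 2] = 12*g + 7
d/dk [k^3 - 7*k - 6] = 3*k^2 - 7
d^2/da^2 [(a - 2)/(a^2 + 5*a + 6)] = 2*((a - 2)*(2*a + 5)^2 - 3*(a + 1)*(a^2 + 5*a + 6))/(a^2 + 5*a + 6)^3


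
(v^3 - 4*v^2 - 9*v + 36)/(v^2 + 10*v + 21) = (v^2 - 7*v + 12)/(v + 7)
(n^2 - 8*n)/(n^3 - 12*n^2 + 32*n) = 1/(n - 4)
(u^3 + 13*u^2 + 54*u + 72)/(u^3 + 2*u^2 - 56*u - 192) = (u + 3)/(u - 8)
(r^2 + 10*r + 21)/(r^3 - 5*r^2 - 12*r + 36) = (r + 7)/(r^2 - 8*r + 12)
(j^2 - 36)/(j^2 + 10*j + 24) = (j - 6)/(j + 4)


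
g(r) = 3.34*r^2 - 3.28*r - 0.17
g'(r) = 6.68*r - 3.28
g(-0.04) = -0.03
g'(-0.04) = -3.55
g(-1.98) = 19.42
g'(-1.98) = -16.51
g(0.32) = -0.88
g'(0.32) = -1.14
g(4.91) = 64.25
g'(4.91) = 29.52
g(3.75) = 34.50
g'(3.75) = 21.77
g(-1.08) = 7.27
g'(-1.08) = -10.49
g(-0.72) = 3.92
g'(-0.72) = -8.09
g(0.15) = -0.59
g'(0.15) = -2.28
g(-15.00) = 800.53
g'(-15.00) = -103.48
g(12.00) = 441.43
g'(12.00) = 76.88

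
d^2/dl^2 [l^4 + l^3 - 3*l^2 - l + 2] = 12*l^2 + 6*l - 6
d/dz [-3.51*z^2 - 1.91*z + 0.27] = -7.02*z - 1.91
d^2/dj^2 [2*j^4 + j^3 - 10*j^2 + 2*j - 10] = 24*j^2 + 6*j - 20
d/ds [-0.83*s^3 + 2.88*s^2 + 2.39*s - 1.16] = -2.49*s^2 + 5.76*s + 2.39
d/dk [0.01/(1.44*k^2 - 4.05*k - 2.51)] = (0.0405 - 0.0288*k)/(-1.44*k^2 + 4.05*k + 2.51)^2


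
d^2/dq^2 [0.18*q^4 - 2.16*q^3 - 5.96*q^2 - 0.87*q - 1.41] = 2.16*q^2 - 12.96*q - 11.92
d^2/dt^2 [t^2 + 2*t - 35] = 2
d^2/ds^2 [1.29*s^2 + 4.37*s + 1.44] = 2.58000000000000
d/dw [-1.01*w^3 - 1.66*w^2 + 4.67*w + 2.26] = -3.03*w^2 - 3.32*w + 4.67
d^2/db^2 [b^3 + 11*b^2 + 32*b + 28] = 6*b + 22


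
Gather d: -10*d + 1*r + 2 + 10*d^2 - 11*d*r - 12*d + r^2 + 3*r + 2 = 10*d^2 + d*(-11*r - 22) + r^2 + 4*r + 4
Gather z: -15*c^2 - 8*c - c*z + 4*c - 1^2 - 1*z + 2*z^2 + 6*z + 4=-15*c^2 - 4*c + 2*z^2 + z*(5 - c) + 3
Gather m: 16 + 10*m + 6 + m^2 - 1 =m^2 + 10*m + 21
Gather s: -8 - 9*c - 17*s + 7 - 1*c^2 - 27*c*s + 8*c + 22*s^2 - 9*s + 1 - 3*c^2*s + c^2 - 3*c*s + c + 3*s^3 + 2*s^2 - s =3*s^3 + 24*s^2 + s*(-3*c^2 - 30*c - 27)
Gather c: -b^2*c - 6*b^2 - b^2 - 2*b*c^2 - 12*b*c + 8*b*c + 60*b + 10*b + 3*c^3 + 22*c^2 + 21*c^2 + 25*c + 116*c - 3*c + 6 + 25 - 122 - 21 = -7*b^2 + 70*b + 3*c^3 + c^2*(43 - 2*b) + c*(-b^2 - 4*b + 138) - 112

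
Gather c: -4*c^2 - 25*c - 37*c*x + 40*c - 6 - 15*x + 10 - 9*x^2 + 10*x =-4*c^2 + c*(15 - 37*x) - 9*x^2 - 5*x + 4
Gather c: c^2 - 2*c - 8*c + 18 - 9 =c^2 - 10*c + 9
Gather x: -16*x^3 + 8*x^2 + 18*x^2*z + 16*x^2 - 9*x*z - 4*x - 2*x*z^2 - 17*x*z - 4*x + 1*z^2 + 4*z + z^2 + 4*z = -16*x^3 + x^2*(18*z + 24) + x*(-2*z^2 - 26*z - 8) + 2*z^2 + 8*z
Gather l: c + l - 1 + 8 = c + l + 7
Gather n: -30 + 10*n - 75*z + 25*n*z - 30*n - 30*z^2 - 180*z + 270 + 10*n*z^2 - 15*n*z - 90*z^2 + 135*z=n*(10*z^2 + 10*z - 20) - 120*z^2 - 120*z + 240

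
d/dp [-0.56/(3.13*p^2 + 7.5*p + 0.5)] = (3.5056*p + 4.2)/(3.13*p^2 + 7.5*p + 0.5)^2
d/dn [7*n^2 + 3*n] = 14*n + 3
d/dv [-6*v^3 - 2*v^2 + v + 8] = -18*v^2 - 4*v + 1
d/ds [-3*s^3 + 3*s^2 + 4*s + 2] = -9*s^2 + 6*s + 4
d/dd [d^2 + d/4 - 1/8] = 2*d + 1/4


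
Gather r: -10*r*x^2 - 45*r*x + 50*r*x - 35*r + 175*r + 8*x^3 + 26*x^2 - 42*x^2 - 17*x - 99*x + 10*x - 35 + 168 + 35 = r*(-10*x^2 + 5*x + 140) + 8*x^3 - 16*x^2 - 106*x + 168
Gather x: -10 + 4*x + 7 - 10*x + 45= 42 - 6*x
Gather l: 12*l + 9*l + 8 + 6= 21*l + 14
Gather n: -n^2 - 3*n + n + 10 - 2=-n^2 - 2*n + 8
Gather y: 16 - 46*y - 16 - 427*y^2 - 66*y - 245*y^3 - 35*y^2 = -245*y^3 - 462*y^2 - 112*y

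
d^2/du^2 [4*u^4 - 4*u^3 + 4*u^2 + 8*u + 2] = 48*u^2 - 24*u + 8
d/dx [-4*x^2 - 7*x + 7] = -8*x - 7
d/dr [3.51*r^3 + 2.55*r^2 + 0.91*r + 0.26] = 10.53*r^2 + 5.1*r + 0.91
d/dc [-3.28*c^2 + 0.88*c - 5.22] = 0.88 - 6.56*c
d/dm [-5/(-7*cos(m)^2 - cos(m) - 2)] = 5*(14*cos(m) + 1)*sin(m)/(7*cos(m)^2 + cos(m) + 2)^2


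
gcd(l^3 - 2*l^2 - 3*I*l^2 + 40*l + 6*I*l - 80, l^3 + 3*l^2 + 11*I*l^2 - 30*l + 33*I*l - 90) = l + 5*I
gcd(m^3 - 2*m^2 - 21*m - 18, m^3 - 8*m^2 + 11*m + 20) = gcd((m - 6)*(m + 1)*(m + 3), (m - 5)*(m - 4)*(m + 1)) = m + 1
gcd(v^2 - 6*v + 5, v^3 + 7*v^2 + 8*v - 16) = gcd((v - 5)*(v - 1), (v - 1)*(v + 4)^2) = v - 1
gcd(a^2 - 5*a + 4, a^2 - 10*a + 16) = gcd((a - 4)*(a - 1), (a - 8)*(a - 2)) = 1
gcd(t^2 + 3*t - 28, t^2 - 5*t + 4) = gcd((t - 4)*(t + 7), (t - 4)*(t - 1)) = t - 4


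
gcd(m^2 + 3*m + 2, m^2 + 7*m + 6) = m + 1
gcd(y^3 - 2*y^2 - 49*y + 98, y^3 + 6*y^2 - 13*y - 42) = y + 7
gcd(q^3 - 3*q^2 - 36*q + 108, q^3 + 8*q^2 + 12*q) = q + 6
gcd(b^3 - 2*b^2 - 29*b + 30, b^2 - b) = b - 1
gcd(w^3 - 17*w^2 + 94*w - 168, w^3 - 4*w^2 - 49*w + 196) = w^2 - 11*w + 28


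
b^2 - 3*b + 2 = (b - 2)*(b - 1)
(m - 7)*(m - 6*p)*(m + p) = m^3 - 5*m^2*p - 7*m^2 - 6*m*p^2 + 35*m*p + 42*p^2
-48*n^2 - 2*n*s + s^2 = (-8*n + s)*(6*n + s)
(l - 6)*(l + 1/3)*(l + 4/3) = l^3 - 13*l^2/3 - 86*l/9 - 8/3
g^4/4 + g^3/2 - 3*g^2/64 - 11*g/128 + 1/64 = (g/2 + 1/4)*(g/2 + 1)*(g - 1/4)^2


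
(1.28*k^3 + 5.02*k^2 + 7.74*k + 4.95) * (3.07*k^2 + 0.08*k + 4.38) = 3.9296*k^5 + 15.5138*k^4 + 29.7698*k^3 + 37.8033*k^2 + 34.2972*k + 21.681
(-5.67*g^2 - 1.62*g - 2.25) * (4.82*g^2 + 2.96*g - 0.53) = -27.3294*g^4 - 24.5916*g^3 - 12.6351*g^2 - 5.8014*g + 1.1925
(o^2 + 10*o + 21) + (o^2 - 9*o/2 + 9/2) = 2*o^2 + 11*o/2 + 51/2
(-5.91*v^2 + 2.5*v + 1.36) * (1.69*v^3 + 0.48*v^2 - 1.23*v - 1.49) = -9.9879*v^5 + 1.3882*v^4 + 10.7677*v^3 + 6.3837*v^2 - 5.3978*v - 2.0264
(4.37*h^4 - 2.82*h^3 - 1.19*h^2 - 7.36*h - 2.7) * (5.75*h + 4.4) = 25.1275*h^5 + 3.013*h^4 - 19.2505*h^3 - 47.556*h^2 - 47.909*h - 11.88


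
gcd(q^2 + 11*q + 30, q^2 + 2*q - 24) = q + 6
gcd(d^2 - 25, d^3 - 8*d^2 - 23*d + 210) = d + 5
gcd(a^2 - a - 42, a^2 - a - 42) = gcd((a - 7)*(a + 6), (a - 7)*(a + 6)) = a^2 - a - 42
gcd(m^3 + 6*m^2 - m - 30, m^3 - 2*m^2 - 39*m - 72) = m + 3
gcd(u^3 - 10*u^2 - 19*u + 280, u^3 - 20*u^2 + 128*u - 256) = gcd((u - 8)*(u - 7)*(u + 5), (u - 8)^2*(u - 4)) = u - 8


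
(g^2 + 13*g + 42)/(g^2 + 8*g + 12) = (g + 7)/(g + 2)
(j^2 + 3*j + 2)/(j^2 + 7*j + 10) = (j + 1)/(j + 5)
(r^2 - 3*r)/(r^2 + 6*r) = (r - 3)/(r + 6)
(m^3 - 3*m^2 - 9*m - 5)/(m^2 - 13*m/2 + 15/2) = 2*(m^2 + 2*m + 1)/(2*m - 3)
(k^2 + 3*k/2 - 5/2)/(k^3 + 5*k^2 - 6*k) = (k + 5/2)/(k*(k + 6))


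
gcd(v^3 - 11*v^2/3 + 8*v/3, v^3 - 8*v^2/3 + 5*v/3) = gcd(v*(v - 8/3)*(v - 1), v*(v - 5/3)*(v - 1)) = v^2 - v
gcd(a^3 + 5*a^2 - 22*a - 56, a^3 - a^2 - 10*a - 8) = a^2 - 2*a - 8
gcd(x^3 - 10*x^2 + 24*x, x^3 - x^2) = x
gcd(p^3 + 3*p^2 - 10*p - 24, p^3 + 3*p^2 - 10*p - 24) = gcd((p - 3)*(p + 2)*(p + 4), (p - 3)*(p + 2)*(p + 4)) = p^3 + 3*p^2 - 10*p - 24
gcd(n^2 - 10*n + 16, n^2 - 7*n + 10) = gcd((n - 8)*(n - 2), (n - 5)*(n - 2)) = n - 2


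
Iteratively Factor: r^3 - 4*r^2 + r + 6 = (r - 2)*(r^2 - 2*r - 3) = (r - 3)*(r - 2)*(r + 1)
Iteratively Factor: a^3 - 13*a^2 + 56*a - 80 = (a - 4)*(a^2 - 9*a + 20) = (a - 5)*(a - 4)*(a - 4)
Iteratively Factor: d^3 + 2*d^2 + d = (d)*(d^2 + 2*d + 1) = d*(d + 1)*(d + 1)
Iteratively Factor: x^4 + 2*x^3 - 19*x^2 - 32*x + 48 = (x + 3)*(x^3 - x^2 - 16*x + 16) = (x + 3)*(x + 4)*(x^2 - 5*x + 4) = (x - 4)*(x + 3)*(x + 4)*(x - 1)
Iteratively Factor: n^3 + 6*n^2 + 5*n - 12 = (n + 3)*(n^2 + 3*n - 4) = (n + 3)*(n + 4)*(n - 1)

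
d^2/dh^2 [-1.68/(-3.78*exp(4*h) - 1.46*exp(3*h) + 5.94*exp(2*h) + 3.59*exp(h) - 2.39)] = ((-101.6064*exp(3*h) - 22.0752*exp(2*h) + 39.9168*exp(h) + 6.0312)*(3.78*exp(4*h) + 1.46*exp(3*h) - 5.94*exp(2*h) - 3.59*exp(h) + 2.39) + 1.68*(15.12*exp(3*h) + 4.38*exp(2*h) - 11.88*exp(h) - 3.59)*(30.24*exp(3*h) + 8.76*exp(2*h) - 23.76*exp(h) - 7.18)*exp(h))*exp(h)/(3.78*exp(4*h) + 1.46*exp(3*h) - 5.94*exp(2*h) - 3.59*exp(h) + 2.39)^3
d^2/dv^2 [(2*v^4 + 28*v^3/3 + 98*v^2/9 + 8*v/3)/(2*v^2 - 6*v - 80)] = 2*(9*v^6 - 81*v^5 - 837*v^4 + 10857*v^3 + 107400*v^2 + 203040*v + 76960)/(9*(v^6 - 9*v^5 - 93*v^4 + 693*v^3 + 3720*v^2 - 14400*v - 64000))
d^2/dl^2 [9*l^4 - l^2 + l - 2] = 108*l^2 - 2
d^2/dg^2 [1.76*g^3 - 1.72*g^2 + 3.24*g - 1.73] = 10.56*g - 3.44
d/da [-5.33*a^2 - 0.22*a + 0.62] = -10.66*a - 0.22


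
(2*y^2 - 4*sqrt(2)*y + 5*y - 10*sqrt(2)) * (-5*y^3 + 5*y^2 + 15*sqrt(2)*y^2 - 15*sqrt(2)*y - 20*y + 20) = -10*y^5 - 15*y^4 + 50*sqrt(2)*y^4 - 135*y^3 + 75*sqrt(2)*y^3 - 240*y^2 - 45*sqrt(2)*y^2 + 120*sqrt(2)*y + 400*y - 200*sqrt(2)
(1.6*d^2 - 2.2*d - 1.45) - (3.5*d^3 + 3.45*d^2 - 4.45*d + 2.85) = -3.5*d^3 - 1.85*d^2 + 2.25*d - 4.3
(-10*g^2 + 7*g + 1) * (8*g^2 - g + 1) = -80*g^4 + 66*g^3 - 9*g^2 + 6*g + 1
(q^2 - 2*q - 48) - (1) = q^2 - 2*q - 49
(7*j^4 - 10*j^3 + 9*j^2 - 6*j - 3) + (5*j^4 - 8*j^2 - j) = 12*j^4 - 10*j^3 + j^2 - 7*j - 3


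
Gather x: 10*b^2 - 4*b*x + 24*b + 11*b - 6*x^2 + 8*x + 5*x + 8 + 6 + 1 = 10*b^2 + 35*b - 6*x^2 + x*(13 - 4*b) + 15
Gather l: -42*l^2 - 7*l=-42*l^2 - 7*l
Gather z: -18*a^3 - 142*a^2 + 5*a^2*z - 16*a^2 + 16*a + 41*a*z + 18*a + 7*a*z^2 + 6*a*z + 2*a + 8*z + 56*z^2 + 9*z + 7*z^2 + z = -18*a^3 - 158*a^2 + 36*a + z^2*(7*a + 63) + z*(5*a^2 + 47*a + 18)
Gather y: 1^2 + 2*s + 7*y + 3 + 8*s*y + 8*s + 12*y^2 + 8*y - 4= 10*s + 12*y^2 + y*(8*s + 15)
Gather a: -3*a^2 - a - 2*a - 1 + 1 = -3*a^2 - 3*a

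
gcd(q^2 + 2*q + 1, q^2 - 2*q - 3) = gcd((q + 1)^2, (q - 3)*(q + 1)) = q + 1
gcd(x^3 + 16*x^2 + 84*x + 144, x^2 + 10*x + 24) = x^2 + 10*x + 24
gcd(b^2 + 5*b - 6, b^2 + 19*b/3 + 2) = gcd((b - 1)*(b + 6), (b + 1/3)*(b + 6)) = b + 6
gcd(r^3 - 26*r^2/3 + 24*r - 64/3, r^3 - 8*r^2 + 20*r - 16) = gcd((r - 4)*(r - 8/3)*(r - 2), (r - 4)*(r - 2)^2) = r^2 - 6*r + 8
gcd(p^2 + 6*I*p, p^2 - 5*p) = p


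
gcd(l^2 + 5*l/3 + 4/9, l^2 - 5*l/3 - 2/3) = l + 1/3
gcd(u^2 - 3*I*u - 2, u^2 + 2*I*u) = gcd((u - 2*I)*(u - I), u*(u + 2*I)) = 1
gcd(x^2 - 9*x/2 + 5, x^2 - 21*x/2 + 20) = x - 5/2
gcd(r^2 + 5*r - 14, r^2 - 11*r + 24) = 1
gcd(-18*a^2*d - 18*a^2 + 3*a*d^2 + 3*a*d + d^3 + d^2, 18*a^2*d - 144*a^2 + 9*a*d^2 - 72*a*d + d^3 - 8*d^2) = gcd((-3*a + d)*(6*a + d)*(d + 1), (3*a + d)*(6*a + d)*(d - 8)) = 6*a + d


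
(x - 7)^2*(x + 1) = x^3 - 13*x^2 + 35*x + 49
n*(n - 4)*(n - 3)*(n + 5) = n^4 - 2*n^3 - 23*n^2 + 60*n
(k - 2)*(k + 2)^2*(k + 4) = k^4 + 6*k^3 + 4*k^2 - 24*k - 32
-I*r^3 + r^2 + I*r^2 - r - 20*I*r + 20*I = (r - 4*I)*(r + 5*I)*(-I*r + I)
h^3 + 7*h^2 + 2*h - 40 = (h - 2)*(h + 4)*(h + 5)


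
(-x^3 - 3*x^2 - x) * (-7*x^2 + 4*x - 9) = 7*x^5 + 17*x^4 + 4*x^3 + 23*x^2 + 9*x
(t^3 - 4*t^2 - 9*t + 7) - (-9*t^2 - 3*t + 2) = t^3 + 5*t^2 - 6*t + 5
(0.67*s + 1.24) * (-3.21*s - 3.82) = -2.1507*s^2 - 6.5398*s - 4.7368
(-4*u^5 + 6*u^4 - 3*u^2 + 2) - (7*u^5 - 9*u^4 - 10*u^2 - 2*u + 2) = -11*u^5 + 15*u^4 + 7*u^2 + 2*u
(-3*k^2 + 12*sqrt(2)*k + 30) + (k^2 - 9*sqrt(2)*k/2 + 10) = -2*k^2 + 15*sqrt(2)*k/2 + 40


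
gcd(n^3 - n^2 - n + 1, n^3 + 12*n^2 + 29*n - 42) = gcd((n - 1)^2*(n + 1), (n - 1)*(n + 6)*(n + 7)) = n - 1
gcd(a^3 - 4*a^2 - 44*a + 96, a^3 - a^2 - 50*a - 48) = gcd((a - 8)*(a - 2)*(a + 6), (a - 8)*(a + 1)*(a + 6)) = a^2 - 2*a - 48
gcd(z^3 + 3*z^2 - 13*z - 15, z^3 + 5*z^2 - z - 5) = z^2 + 6*z + 5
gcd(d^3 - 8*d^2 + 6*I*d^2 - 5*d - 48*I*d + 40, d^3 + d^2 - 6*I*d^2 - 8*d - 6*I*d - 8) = 1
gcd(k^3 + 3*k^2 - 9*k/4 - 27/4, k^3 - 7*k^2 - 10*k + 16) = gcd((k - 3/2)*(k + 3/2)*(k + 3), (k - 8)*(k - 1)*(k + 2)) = 1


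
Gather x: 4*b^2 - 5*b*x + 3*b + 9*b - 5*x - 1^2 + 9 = 4*b^2 + 12*b + x*(-5*b - 5) + 8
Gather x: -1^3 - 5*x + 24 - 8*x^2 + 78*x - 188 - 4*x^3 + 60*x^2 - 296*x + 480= -4*x^3 + 52*x^2 - 223*x + 315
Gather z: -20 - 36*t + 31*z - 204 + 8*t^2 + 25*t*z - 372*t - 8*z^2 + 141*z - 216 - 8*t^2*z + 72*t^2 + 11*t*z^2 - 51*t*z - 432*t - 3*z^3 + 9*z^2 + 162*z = 80*t^2 - 840*t - 3*z^3 + z^2*(11*t + 1) + z*(-8*t^2 - 26*t + 334) - 440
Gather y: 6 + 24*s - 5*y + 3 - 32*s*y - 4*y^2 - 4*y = 24*s - 4*y^2 + y*(-32*s - 9) + 9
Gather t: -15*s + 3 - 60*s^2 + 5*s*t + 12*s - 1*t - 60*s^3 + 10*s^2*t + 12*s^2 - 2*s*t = -60*s^3 - 48*s^2 - 3*s + t*(10*s^2 + 3*s - 1) + 3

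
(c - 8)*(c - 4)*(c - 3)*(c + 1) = c^4 - 14*c^3 + 53*c^2 - 28*c - 96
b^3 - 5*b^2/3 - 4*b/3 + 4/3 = (b - 2)*(b - 2/3)*(b + 1)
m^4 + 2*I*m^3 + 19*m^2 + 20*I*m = m*(m - 4*I)*(m + I)*(m + 5*I)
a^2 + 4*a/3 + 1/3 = (a + 1/3)*(a + 1)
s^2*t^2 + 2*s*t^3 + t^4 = t^2*(s + t)^2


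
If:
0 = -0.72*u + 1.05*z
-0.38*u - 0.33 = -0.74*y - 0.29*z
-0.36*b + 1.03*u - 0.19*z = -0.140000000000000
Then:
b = 3.64467592592593*z + 0.388888888888889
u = 1.45833333333333*z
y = 0.356981981981982*z + 0.445945945945946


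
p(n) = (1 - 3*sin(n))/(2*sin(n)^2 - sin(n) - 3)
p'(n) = (1 - 3*sin(n))*(-4*sin(n)*cos(n) + cos(n))/(2*sin(n)^2 - sin(n) - 3)^2 - 3*cos(n)/(2*sin(n)^2 - sin(n) - 3)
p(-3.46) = -0.02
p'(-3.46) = -0.91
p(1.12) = 0.75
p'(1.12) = 0.94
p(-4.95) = 0.92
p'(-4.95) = 0.64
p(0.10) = -0.23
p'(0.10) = 1.01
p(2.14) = 0.63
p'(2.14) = -1.00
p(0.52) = 0.16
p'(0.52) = 0.91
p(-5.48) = 0.43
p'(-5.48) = 0.99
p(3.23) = -0.44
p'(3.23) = -1.24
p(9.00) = 0.08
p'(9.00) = -0.90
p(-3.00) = -0.50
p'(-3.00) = -1.33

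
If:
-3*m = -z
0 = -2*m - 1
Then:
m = -1/2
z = -3/2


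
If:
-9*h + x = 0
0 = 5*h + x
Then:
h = 0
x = 0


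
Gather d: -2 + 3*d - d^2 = -d^2 + 3*d - 2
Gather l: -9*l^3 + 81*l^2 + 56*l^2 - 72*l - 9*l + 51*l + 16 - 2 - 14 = -9*l^3 + 137*l^2 - 30*l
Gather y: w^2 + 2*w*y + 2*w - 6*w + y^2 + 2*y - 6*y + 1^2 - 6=w^2 - 4*w + y^2 + y*(2*w - 4) - 5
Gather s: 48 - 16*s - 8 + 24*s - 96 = 8*s - 56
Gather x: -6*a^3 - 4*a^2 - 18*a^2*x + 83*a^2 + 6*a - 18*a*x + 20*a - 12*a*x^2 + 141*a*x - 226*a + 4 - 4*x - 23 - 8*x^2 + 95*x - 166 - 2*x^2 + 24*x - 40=-6*a^3 + 79*a^2 - 200*a + x^2*(-12*a - 10) + x*(-18*a^2 + 123*a + 115) - 225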